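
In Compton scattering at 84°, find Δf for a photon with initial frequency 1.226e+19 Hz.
1.000e+18 Hz (decrease)

Convert frequency to wavelength (c = 299792458 m/s):
λ₀ = c/f₀ = 299792458/1.226e+19 = 2.4452892e-11 m = 24.4529 pm

Calculate Compton shift:
Δλ = λ_C(1 - cos(84°)) = 2.1727 pm

Final wavelength:
λ' = λ₀ + Δλ = 24.4529 + 2.1727 = 26.6256 pm

Final frequency:
f' = c/λ' = 299792458/2.6625584e-11 = 1.1259564e+19 Hz

Frequency shift (decrease):
Δf = f₀ - f' = 1.226e+19 - 1.1259564e+19 = 1.000e+18 Hz

(Intermediate values are shown rounded; full precision is carried through to the final answer.)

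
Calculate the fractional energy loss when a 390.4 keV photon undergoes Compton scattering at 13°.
0.0192 (or 1.92%)

Calculate initial and final photon energies:

Initial: E₀ = 390.4 keV → λ₀ = 3.1758 pm
Compton shift: Δλ = 0.0622 pm
Final wavelength: λ' = 3.2380 pm
Final energy: E' = 382.9023 keV

Fractional energy loss:
(E₀ - E')/E₀ = (390.4000 - 382.9023)/390.4000
= 7.4977/390.4000
= 0.0192
= 1.92%

(Intermediate values are shown rounded; full precision is carried through to the final answer.)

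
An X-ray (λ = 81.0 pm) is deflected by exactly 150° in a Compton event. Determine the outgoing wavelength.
85.5276 pm

Using the Compton formula: λ' = λ + λ_C(1 − cos θ)

For θ = 150°, cos θ = -√3/2 (exact) ≈ -0.8660, so:
1 − cos 150° = 1 − (-√3/2) ≈ 1.8660

Δλ = λ_C × 1.8660 = 2.4263 × 1.8660 = 4.5276 pm

λ' = 81.0 + 4.5276 = 85.5276 pm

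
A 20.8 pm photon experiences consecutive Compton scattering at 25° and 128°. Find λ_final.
24.9474 pm

Apply Compton shift twice:

First scattering at θ₁ = 25°:
Δλ₁ = λ_C(1 - cos(25°))
Δλ₁ = 2.4263 × 0.0937
Δλ₁ = 0.2273 pm

After first scattering:
λ₁ = 20.8 + 0.2273 = 21.0273 pm

Second scattering at θ₂ = 128°:
Δλ₂ = λ_C(1 - cos(128°))
Δλ₂ = 2.4263 × 1.6157
Δλ₂ = 3.9201 pm

Final wavelength:
λ₂ = 21.0273 + 3.9201 = 24.9474 pm

Total shift: Δλ_total = 0.2273 + 3.9201 = 4.1474 pm

(Intermediate values are shown rounded; full precision is carried through to the final answer.)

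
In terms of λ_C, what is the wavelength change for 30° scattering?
0.1340 λ_C

The Compton shift formula is:
Δλ = λ_C(1 - cos θ)

Dividing both sides by λ_C:
Δλ/λ_C = 1 - cos θ

For θ = 30°:
Δλ/λ_C = 1 - cos(30°)
Δλ/λ_C = 1 - 0.8660
Δλ/λ_C = 0.1340

This means the shift is 0.1340 × λ_C = 0.3251 pm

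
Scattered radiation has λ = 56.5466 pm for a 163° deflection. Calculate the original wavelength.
51.8000 pm

From λ' = λ + Δλ, we have λ = λ' - Δλ

First calculate the Compton shift:
Δλ = λ_C(1 - cos θ)
Δλ = 2.4263 × (1 - cos(163°))
Δλ = 2.4263 × 1.9563
Δλ = 4.7466 pm

Initial wavelength:
λ = λ' - Δλ
λ = 56.5466 - 4.7466
λ = 51.8000 pm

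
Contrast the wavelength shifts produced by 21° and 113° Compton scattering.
113° produces the larger shift by a factor of 20.939

Calculate both shifts using Δλ = λ_C(1 - cos θ):

For θ₁ = 21°:
Δλ₁ = 2.4263 × (1 - cos(21°))
Δλ₁ = 2.4263 × 0.0664
Δλ₁ = 0.1612 pm

For θ₂ = 113°:
Δλ₂ = 2.4263 × (1 - cos(113°))
Δλ₂ = 2.4263 × 1.3907
Δλ₂ = 3.3743 pm

The 113° angle produces the larger shift.
Ratio: 3.3743/0.1612 = 20.939

(Intermediate values are shown rounded; full precision is carried through to the final answer.)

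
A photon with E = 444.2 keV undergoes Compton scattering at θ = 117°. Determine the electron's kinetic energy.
247.9918 keV

By energy conservation: K_e = E_initial - E_final

First find the scattered photon energy:
Initial wavelength: λ = hc/E = 2.7912 pm
Compton shift: Δλ = λ_C(1 - cos(117°)) = 3.5278 pm
Final wavelength: λ' = 2.7912 + 3.5278 = 6.3190 pm
Final photon energy: E' = hc/λ' = 196.2082 keV

Electron kinetic energy:
K_e = E - E' = 444.2000 - 196.2082 = 247.9918 keV

(Intermediate values are shown rounded; full precision is carried through to the final answer.)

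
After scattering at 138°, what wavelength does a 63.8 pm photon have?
68.0294 pm

Using the Compton scattering formula:
λ' = λ + Δλ = λ + λ_C(1 - cos θ)

Given:
- Initial wavelength λ = 63.8 pm
- Scattering angle θ = 138°
- Compton wavelength λ_C ≈ 2.4263 pm

Calculate the shift:
Δλ = 2.4263 × (1 - cos(138°))
Δλ = 2.4263 × 1.7431
Δλ = 4.2294 pm

Final wavelength:
λ' = 63.8 + 4.2294 = 68.0294 pm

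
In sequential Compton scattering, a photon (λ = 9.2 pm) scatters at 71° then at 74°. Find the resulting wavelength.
12.5939 pm

Apply Compton shift twice:

First scattering at θ₁ = 71°:
Δλ₁ = λ_C(1 - cos(71°))
Δλ₁ = 2.4263 × 0.6744
Δλ₁ = 1.6364 pm

After first scattering:
λ₁ = 9.2 + 1.6364 = 10.8364 pm

Second scattering at θ₂ = 74°:
Δλ₂ = λ_C(1 - cos(74°))
Δλ₂ = 2.4263 × 0.7244
Δλ₂ = 1.7575 pm

Final wavelength:
λ₂ = 10.8364 + 1.7575 = 12.5939 pm

Total shift: Δλ_total = 1.6364 + 1.7575 = 3.3939 pm

(Intermediate values are shown rounded; full precision is carried through to the final answer.)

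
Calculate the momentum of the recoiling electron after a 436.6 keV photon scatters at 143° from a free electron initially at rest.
3.1174e-22 kg·m/s

The electron is initially at rest, so by conservation of momentum:
p⃗_e = p⃗₀ − p⃗'  (incident photon momentum minus scattered photon momentum)

Photon momentum magnitudes (p = h/λ = E/c):
λ₀ = hc/E₀ = 2.8398 pm → p₀ = h/λ₀ = 2.3333e-22 kg·m/s
Δλ = λ_C(1 − cos 143°) = 4.3640 pm
λ' = 7.2038 pm → p' = h/λ' = 9.1980e-23 kg·m/s

The scattered photon makes angle θ = 143° with the incident direction, so by the law of cosines:
|p⃗_e|² = p₀² + p'² − 2p₀p'cos θ
|p⃗_e|² = (2.3333e-22)² + (9.1980e-23)² − 2·2.3333e-22·9.1980e-23·cos(143°)
|p⃗_e| = 3.1174e-22 kg·m/s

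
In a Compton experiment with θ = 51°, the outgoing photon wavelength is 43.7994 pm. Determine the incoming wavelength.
42.9000 pm

From λ' = λ + Δλ, we have λ = λ' - Δλ

First calculate the Compton shift:
Δλ = λ_C(1 - cos θ)
Δλ = 2.4263 × (1 - cos(51°))
Δλ = 2.4263 × 0.3707
Δλ = 0.8994 pm

Initial wavelength:
λ = λ' - Δλ
λ = 43.7994 - 0.8994
λ = 42.9000 pm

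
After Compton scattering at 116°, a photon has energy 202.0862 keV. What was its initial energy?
468.6999 keV

Convert final energy to wavelength (hc ≈ 1239.842 keV·pm):
λ' = hc/E' = 1239.842 / 202.0862 = 6.1352 pm

Calculate the Compton shift:
Δλ = λ_C(1 - cos(116°))
Δλ = 2.4263 × (1 - cos(116°))
Δλ = 3.4899 pm

Initial wavelength:
λ = λ' - Δλ = 6.1352 - 3.4899 = 2.6453 pm

Initial energy:
E = hc/λ = 1239.842 / 2.6453 = 468.6999 keV

(Intermediate values are shown rounded; full precision is carried through to the final answer.)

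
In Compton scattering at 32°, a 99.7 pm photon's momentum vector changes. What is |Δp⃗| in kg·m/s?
3.6571e-24 kg·m/s

Photon momentum magnitude is p = h/λ.

Initial momentum:
p₀ = h/λ = 6.6261e-34/9.9700e-11 = 6.6460e-24 kg·m/s

After scattering:
λ' = λ + Δλ = 99.7 + 0.3687 = 100.0687 pm
p' = h/λ' = 6.6261e-34/1.0007e-10 = 6.6215e-24 kg·m/s

Momentum is a vector; the scattered photon's direction makes angle θ = 32° with the incident direction. The magnitude of the vector change Δp⃗ = p⃗₀ − p⃗' is found from the law of cosines:
|Δp⃗|² = p₀² + p'² − 2p₀p'cos θ
|Δp⃗|² = (6.6460e-24)² + (6.6215e-24)² − 2·6.6460e-24·6.6215e-24·cos(32°)
|Δp⃗| = 3.6571e-24 kg·m/s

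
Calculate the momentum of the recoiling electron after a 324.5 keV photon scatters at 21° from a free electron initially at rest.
6.2312e-23 kg·m/s

The electron is initially at rest, so by conservation of momentum:
p⃗_e = p⃗₀ − p⃗'  (incident photon momentum minus scattered photon momentum)

Photon momentum magnitudes (p = h/λ = E/c):
λ₀ = hc/E₀ = 3.8208 pm → p₀ = h/λ₀ = 1.7342e-22 kg·m/s
Δλ = λ_C(1 − cos 21°) = 0.1612 pm
λ' = 3.9819 pm → p' = h/λ' = 1.6640e-22 kg·m/s

The scattered photon makes angle θ = 21° with the incident direction, so by the law of cosines:
|p⃗_e|² = p₀² + p'² − 2p₀p'cos θ
|p⃗_e|² = (1.7342e-22)² + (1.6640e-22)² − 2·1.7342e-22·1.6640e-22·cos(21°)
|p⃗_e| = 6.2312e-23 kg·m/s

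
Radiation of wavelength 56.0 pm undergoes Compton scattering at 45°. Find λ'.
56.7106 pm

Using the Compton formula: λ' = λ + λ_C(1 − cos θ)

For θ = 45°, cos θ = √2/2 (exact) ≈ 0.7071, so:
1 − cos 45° = 1 − (√2/2) ≈ 0.2929

Δλ = λ_C × 0.2929 = 2.4263 × 0.2929 = 0.7106 pm

λ' = 56.0 + 0.7106 = 56.7106 pm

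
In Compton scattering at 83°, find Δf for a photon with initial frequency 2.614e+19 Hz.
4.095e+18 Hz (decrease)

Convert frequency to wavelength (c = 299792458 m/s):
λ₀ = c/f₀ = 299792458/2.614e+19 = 1.1468724e-11 m = 11.4687 pm

Calculate Compton shift:
Δλ = λ_C(1 - cos(83°)) = 2.1306 pm

Final wavelength:
λ' = λ₀ + Δλ = 11.4687 + 2.1306 = 13.5993 pm

Final frequency:
f' = c/λ' = 299792458/1.3599342e-11 = 2.2044630e+19 Hz

Frequency shift (decrease):
Δf = f₀ - f' = 2.614e+19 - 2.2044630e+19 = 4.095e+18 Hz

(Intermediate values are shown rounded; full precision is carried through to the final answer.)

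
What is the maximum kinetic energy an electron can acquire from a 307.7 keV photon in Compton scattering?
168.1097 keV

Maximum energy transfer occurs at θ = 180° (backscattering).

Initial photon: E₀ = 307.7 keV → λ₀ = 4.0294 pm

Maximum Compton shift (at 180°):
Δλ_max = 2λ_C = 2 × 2.4263 = 4.8526 pm

Final wavelength:
λ' = 4.0294 + 4.8526 = 8.8820 pm

Minimum photon energy (maximum energy to electron):
E'_min = hc/λ' = 139.5903 keV

Maximum electron kinetic energy:
K_max = E₀ - E'_min = 307.7000 - 139.5903 = 168.1097 keV

(Intermediate values are shown rounded; full precision is carried through to the final answer.)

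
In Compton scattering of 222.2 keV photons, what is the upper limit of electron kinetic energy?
103.3554 keV

Maximum energy transfer occurs at θ = 180° (backscattering).

Initial photon: E₀ = 222.2 keV → λ₀ = 5.5798 pm

Maximum Compton shift (at 180°):
Δλ_max = 2λ_C = 2 × 2.4263 = 4.8526 pm

Final wavelength:
λ' = 5.5798 + 4.8526 = 10.4325 pm

Minimum photon energy (maximum energy to electron):
E'_min = hc/λ' = 118.8446 keV

Maximum electron kinetic energy:
K_max = E₀ - E'_min = 222.2000 - 118.8446 = 103.3554 keV

(Intermediate values are shown rounded; full precision is carried through to the final answer.)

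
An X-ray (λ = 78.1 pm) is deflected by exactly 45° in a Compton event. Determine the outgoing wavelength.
78.8106 pm

Using the Compton formula: λ' = λ + λ_C(1 − cos θ)

For θ = 45°, cos θ = √2/2 (exact) ≈ 0.7071, so:
1 − cos 45° = 1 − (√2/2) ≈ 0.2929

Δλ = λ_C × 0.2929 = 2.4263 × 0.2929 = 0.7106 pm

λ' = 78.1 + 0.7106 = 78.8106 pm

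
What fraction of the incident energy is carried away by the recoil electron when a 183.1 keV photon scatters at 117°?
0.3425 (or 34.25%)

Calculate initial and final photon energies:

Initial: E₀ = 183.1 keV → λ₀ = 6.7714 pm
Compton shift: Δλ = 3.5278 pm
Final wavelength: λ' = 10.2992 pm
Final energy: E' = 120.3821 keV

Fractional energy loss:
(E₀ - E')/E₀ = (183.1000 - 120.3821)/183.1000
= 62.7179/183.1000
= 0.3425
= 34.25%

(Intermediate values are shown rounded; full precision is carried through to the final answer.)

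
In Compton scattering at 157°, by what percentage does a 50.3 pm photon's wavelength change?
9.2639%

Calculate the Compton shift:
Δλ = λ_C(1 - cos(157°))
Δλ = 2.4263 × (1 - cos(157°))
Δλ = 2.4263 × 1.9205
Δλ = 4.6597 pm

Percentage change:
(Δλ/λ₀) × 100 = (4.6597/50.3) × 100
= 9.2639%

(Intermediate values are shown rounded; full precision is carried through to the final answer.)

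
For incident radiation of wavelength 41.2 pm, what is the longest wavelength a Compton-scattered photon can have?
46.0526 pm (at θ = 180°)

The Compton shift is Δλ = λ_C(1 − cos θ).

Since cos θ ranges from −1 to 1, the factor (1 − cos θ) ranges from 0 to 2; the maximum shift occurs at θ = 180° (backscattering):
Δλ_max = 2λ_C = 2 × 2.4263 pm = 4.8526 pm

Maximum scattered wavelength:
λ'_max = λ₀ + Δλ_max = 41.2 + 4.8526 = 46.0526 pm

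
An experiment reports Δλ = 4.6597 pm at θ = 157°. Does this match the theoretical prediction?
Yes, consistent

Calculate the expected shift for θ = 157°:

Δλ_expected = λ_C(1 - cos(157°))
Δλ_expected = 2.4263 × (1 - cos(157°))
Δλ_expected = 2.4263 × 1.9205
Δλ_expected = 4.6597 pm

Given shift: 4.6597 pm
Expected shift: 4.6597 pm
Difference: 0.0000 pm

The values match. This is consistent with Compton scattering at the stated angle.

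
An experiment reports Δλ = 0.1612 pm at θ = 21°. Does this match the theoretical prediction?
Yes, consistent

Calculate the expected shift for θ = 21°:

Δλ_expected = λ_C(1 - cos(21°))
Δλ_expected = 2.4263 × (1 - cos(21°))
Δλ_expected = 2.4263 × 0.0664
Δλ_expected = 0.1612 pm

Given shift: 0.1612 pm
Expected shift: 0.1612 pm
Difference: 0.0000 pm

The values match. This is consistent with Compton scattering at the stated angle.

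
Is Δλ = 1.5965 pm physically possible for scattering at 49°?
No, inconsistent

Calculate the expected shift for θ = 49°:

Δλ_expected = λ_C(1 - cos(49°))
Δλ_expected = 2.4263 × (1 - cos(49°))
Δλ_expected = 2.4263 × 0.3439
Δλ_expected = 0.8345 pm

Given shift: 1.5965 pm
Expected shift: 0.8345 pm
Difference: 0.7620 pm

The values do not match. The given shift corresponds to θ ≈ 70.0°, not 49°.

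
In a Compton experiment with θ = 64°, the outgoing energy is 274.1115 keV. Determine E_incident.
392.2999 keV

Convert final energy to wavelength (hc ≈ 1239.842 keV·pm):
λ' = hc/E' = 1239.842 / 274.1115 = 4.5231 pm

Calculate the Compton shift:
Δλ = λ_C(1 - cos(64°))
Δλ = 2.4263 × (1 - cos(64°))
Δλ = 1.3627 pm

Initial wavelength:
λ = λ' - Δλ = 4.5231 - 1.3627 = 3.1604 pm

Initial energy:
E = hc/λ = 1239.842 / 3.1604 = 392.2999 keV

(Intermediate values are shown rounded; full precision is carried through to the final answer.)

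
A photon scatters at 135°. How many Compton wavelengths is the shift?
1.7071 λ_C

The Compton shift formula is:
Δλ = λ_C(1 - cos θ)

Dividing both sides by λ_C:
Δλ/λ_C = 1 - cos θ

For θ = 135°:
Δλ/λ_C = 1 - cos(135°)
Δλ/λ_C = 1 - -0.7071
Δλ/λ_C = 1.7071

This means the shift is 1.7071 × λ_C = 4.1420 pm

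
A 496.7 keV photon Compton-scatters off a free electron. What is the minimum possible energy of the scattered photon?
168.7140 keV (at θ = 180°)

The scattered photon has minimum energy when its wavelength is maximum, i.e., when the Compton shift Δλ = λ_C(1 − cos θ) is maximum. This occurs at θ = 180° (backscattering), giving Δλ_max = 2λ_C = 4.8526 pm.

Initial wavelength: λ₀ = hc/E₀ = 2.4962 pm
Maximum final wavelength: λ'_max = λ₀ + 2λ_C = 2.4962 + 4.8526 = 7.3488 pm
Minimum final energy: E'_min = hc/λ'_max = 168.7140 keV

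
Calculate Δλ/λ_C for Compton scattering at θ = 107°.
1.2924 λ_C

The Compton shift formula is:
Δλ = λ_C(1 - cos θ)

Dividing both sides by λ_C:
Δλ/λ_C = 1 - cos θ

For θ = 107°:
Δλ/λ_C = 1 - cos(107°)
Δλ/λ_C = 1 - -0.2924
Δλ/λ_C = 1.2924

This means the shift is 1.2924 × λ_C = 3.1357 pm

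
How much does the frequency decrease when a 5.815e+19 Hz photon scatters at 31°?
3.663e+18 Hz (decrease)

Convert frequency to wavelength (c = 299792458 m/s):
λ₀ = c/f₀ = 299792458/5.815e+19 = 5.1555023e-12 m = 5.1555 pm

Calculate Compton shift:
Δλ = λ_C(1 - cos(31°)) = 0.3466 pm

Final wavelength:
λ' = λ₀ + Δλ = 5.1555 + 0.3466 = 5.5021 pm

Final frequency:
f' = c/λ' = 299792458/5.5020587e-12 = 5.4487324e+19 Hz

Frequency shift (decrease):
Δf = f₀ - f' = 5.815e+19 - 5.4487324e+19 = 3.663e+18 Hz

(Intermediate values are shown rounded; full precision is carried through to the final answer.)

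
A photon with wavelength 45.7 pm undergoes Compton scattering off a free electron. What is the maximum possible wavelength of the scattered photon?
50.5526 pm (at θ = 180°)

The Compton shift is Δλ = λ_C(1 − cos θ).

Since cos θ ranges from −1 to 1, the factor (1 − cos θ) ranges from 0 to 2; the maximum shift occurs at θ = 180° (backscattering):
Δλ_max = 2λ_C = 2 × 2.4263 pm = 4.8526 pm

Maximum scattered wavelength:
λ'_max = λ₀ + Δλ_max = 45.7 + 4.8526 = 50.5526 pm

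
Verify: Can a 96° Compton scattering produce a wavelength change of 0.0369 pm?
No, inconsistent

Calculate the expected shift for θ = 96°:

Δλ_expected = λ_C(1 - cos(96°))
Δλ_expected = 2.4263 × (1 - cos(96°))
Δλ_expected = 2.4263 × 1.1045
Δλ_expected = 2.6799 pm

Given shift: 0.0369 pm
Expected shift: 2.6799 pm
Difference: 2.6431 pm

The values do not match. The given shift corresponds to θ ≈ 10.0°, not 96°.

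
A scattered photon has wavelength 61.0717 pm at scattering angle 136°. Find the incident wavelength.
56.9000 pm

From λ' = λ + Δλ, we have λ = λ' - Δλ

First calculate the Compton shift:
Δλ = λ_C(1 - cos θ)
Δλ = 2.4263 × (1 - cos(136°))
Δλ = 2.4263 × 1.7193
Δλ = 4.1717 pm

Initial wavelength:
λ = λ' - Δλ
λ = 61.0717 - 4.1717
λ = 56.9000 pm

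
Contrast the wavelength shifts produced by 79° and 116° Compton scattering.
116° produces the larger shift by a factor of 1.778

Calculate both shifts using Δλ = λ_C(1 - cos θ):

For θ₁ = 79°:
Δλ₁ = 2.4263 × (1 - cos(79°))
Δλ₁ = 2.4263 × 0.8092
Δλ₁ = 1.9633 pm

For θ₂ = 116°:
Δλ₂ = 2.4263 × (1 - cos(116°))
Δλ₂ = 2.4263 × 1.4384
Δλ₂ = 3.4899 pm

The 116° angle produces the larger shift.
Ratio: 3.4899/1.9633 = 1.778

(Intermediate values are shown rounded; full precision is carried through to the final answer.)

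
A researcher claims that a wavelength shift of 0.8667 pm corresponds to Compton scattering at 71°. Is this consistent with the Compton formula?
No, inconsistent

Calculate the expected shift for θ = 71°:

Δλ_expected = λ_C(1 - cos(71°))
Δλ_expected = 2.4263 × (1 - cos(71°))
Δλ_expected = 2.4263 × 0.6744
Δλ_expected = 1.6364 pm

Given shift: 0.8667 pm
Expected shift: 1.6364 pm
Difference: 0.7697 pm

The values do not match. The given shift corresponds to θ ≈ 50.0°, not 71°.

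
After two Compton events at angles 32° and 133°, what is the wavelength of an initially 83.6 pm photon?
88.0497 pm

Apply Compton shift twice:

First scattering at θ₁ = 32°:
Δλ₁ = λ_C(1 - cos(32°))
Δλ₁ = 2.4263 × 0.1520
Δλ₁ = 0.3687 pm

After first scattering:
λ₁ = 83.6 + 0.3687 = 83.9687 pm

Second scattering at θ₂ = 133°:
Δλ₂ = λ_C(1 - cos(133°))
Δλ₂ = 2.4263 × 1.6820
Δλ₂ = 4.0810 pm

Final wavelength:
λ₂ = 83.9687 + 4.0810 = 88.0497 pm

Total shift: Δλ_total = 0.3687 + 4.0810 = 4.4497 pm

(Intermediate values are shown rounded; full precision is carried through to the final answer.)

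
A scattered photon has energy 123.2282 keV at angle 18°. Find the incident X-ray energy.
124.7000 keV

Convert final energy to wavelength (hc ≈ 1239.842 keV·pm):
λ' = hc/E' = 1239.842 / 123.2282 = 10.0613 pm

Calculate the Compton shift:
Δλ = λ_C(1 - cos(18°))
Δλ = 2.4263 × (1 - cos(18°))
Δλ = 0.1188 pm

Initial wavelength:
λ = λ' - Δλ = 10.0613 - 0.1188 = 9.9426 pm

Initial energy:
E = hc/λ = 1239.842 / 9.9426 = 124.7000 keV

(Intermediate values are shown rounded; full precision is carried through to the final answer.)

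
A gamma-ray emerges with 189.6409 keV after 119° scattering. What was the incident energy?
422.4000 keV

Convert final energy to wavelength (hc ≈ 1239.842 keV·pm):
λ' = hc/E' = 1239.842 / 189.6409 = 6.5378 pm

Calculate the Compton shift:
Δλ = λ_C(1 - cos(119°))
Δλ = 2.4263 × (1 - cos(119°))
Δλ = 3.6026 pm

Initial wavelength:
λ = λ' - Δλ = 6.5378 - 3.6026 = 2.9352 pm

Initial energy:
E = hc/λ = 1239.842 / 2.9352 = 422.4000 keV

(Intermediate values are shown rounded; full precision is carried through to the final answer.)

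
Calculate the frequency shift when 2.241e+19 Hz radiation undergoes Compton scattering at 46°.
1.176e+18 Hz (decrease)

Convert frequency to wavelength (c = 299792458 m/s):
λ₀ = c/f₀ = 299792458/2.241e+19 = 1.3377620e-11 m = 13.3776 pm

Calculate Compton shift:
Δλ = λ_C(1 - cos(46°)) = 0.7409 pm

Final wavelength:
λ' = λ₀ + Δλ = 13.3776 + 0.7409 = 14.1185 pm

Final frequency:
f' = c/λ' = 299792458/1.4118473e-11 = 2.1234056e+19 Hz

Frequency shift (decrease):
Δf = f₀ - f' = 2.241e+19 - 2.1234056e+19 = 1.176e+18 Hz

(Intermediate values are shown rounded; full precision is carried through to the final answer.)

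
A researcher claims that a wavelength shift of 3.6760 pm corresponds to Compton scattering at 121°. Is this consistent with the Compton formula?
Yes, consistent

Calculate the expected shift for θ = 121°:

Δλ_expected = λ_C(1 - cos(121°))
Δλ_expected = 2.4263 × (1 - cos(121°))
Δλ_expected = 2.4263 × 1.5150
Δλ_expected = 3.6760 pm

Given shift: 3.6760 pm
Expected shift: 3.6760 pm
Difference: 0.0000 pm

The values match. This is consistent with Compton scattering at the stated angle.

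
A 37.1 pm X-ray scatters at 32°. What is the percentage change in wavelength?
0.9938%

Calculate the Compton shift:
Δλ = λ_C(1 - cos(32°))
Δλ = 2.4263 × (1 - cos(32°))
Δλ = 2.4263 × 0.1520
Δλ = 0.3687 pm

Percentage change:
(Δλ/λ₀) × 100 = (0.3687/37.1) × 100
= 0.9938%

(Intermediate values are shown rounded; full precision is carried through to the final answer.)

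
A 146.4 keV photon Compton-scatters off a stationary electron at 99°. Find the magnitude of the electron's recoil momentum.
1.0495e-22 kg·m/s

The electron is initially at rest, so by conservation of momentum:
p⃗_e = p⃗₀ − p⃗'  (incident photon momentum minus scattered photon momentum)

Photon momentum magnitudes (p = h/λ = E/c):
λ₀ = hc/E₀ = 8.4689 pm → p₀ = h/λ₀ = 7.8240e-23 kg·m/s
Δλ = λ_C(1 − cos 99°) = 2.8059 pm
λ' = 11.2747 pm → p' = h/λ' = 5.8769e-23 kg·m/s

The scattered photon makes angle θ = 99° with the incident direction, so by the law of cosines:
|p⃗_e|² = p₀² + p'² − 2p₀p'cos θ
|p⃗_e|² = (7.8240e-23)² + (5.8769e-23)² − 2·7.8240e-23·5.8769e-23·cos(99°)
|p⃗_e| = 1.0495e-22 kg·m/s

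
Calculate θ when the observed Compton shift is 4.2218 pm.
137.73°

From the Compton formula Δλ = λ_C(1 - cos θ), we can solve for θ:

cos θ = 1 - Δλ/λ_C

Given:
- Δλ = 4.2218 pm
- λ_C = h/(m_e·c) ≈ 2.42631024 pm

cos θ = 1 - 4.2218/2.42631024
cos θ = 1 - 1.740008
cos θ = -0.740008

θ = arccos(-0.740008)
θ = 137.73°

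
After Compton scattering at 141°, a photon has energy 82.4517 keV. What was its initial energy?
115.5999 keV

Convert final energy to wavelength (hc ≈ 1239.842 keV·pm):
λ' = hc/E' = 1239.842 / 82.4517 = 15.0372 pm

Calculate the Compton shift:
Δλ = λ_C(1 - cos(141°))
Δλ = 2.4263 × (1 - cos(141°))
Δλ = 4.3119 pm

Initial wavelength:
λ = λ' - Δλ = 15.0372 - 4.3119 = 10.7253 pm

Initial energy:
E = hc/λ = 1239.842 / 10.7253 = 115.5999 keV

(Intermediate values are shown rounded; full precision is carried through to the final answer.)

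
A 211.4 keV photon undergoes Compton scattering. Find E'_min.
115.6836 keV (at θ = 180°)

The scattered photon has minimum energy when its wavelength is maximum, i.e., when the Compton shift Δλ = λ_C(1 − cos θ) is maximum. This occurs at θ = 180° (backscattering), giving Δλ_max = 2λ_C = 4.8526 pm.

Initial wavelength: λ₀ = hc/E₀ = 5.8649 pm
Maximum final wavelength: λ'_max = λ₀ + 2λ_C = 5.8649 + 4.8526 = 10.7175 pm
Minimum final energy: E'_min = hc/λ'_max = 115.6836 keV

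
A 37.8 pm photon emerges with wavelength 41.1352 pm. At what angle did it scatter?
112.00°

First find the wavelength shift:
Δλ = λ' - λ = 41.1352 - 37.8 = 3.3352 pm

Using Δλ = λ_C(1 - cos θ), with λ_C = h/(m_e·c) ≈ 2.42631024 pm:
cos θ = 1 - Δλ/λ_C
cos θ = 1 - 3.3352/2.42631024
cos θ = -0.374598

θ = arccos(-0.374598)
θ = 112.00°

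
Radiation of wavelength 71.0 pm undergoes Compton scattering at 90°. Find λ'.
73.4263 pm

Using the Compton formula: λ' = λ + λ_C(1 − cos θ)

For θ = 90°, cos θ = 0 (exact) = 0.0000, so:
1 − cos 90° = 1 − (0) = 1.0000

Δλ = λ_C × 1.0000 = 2.4263 × 1.0000 = 2.4263 pm

λ' = 71.0 + 2.4263 = 73.4263 pm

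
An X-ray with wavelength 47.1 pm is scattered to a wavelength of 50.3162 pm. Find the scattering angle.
109.00°

First find the wavelength shift:
Δλ = λ' - λ = 50.3162 - 47.1 = 3.2162 pm

Using Δλ = λ_C(1 - cos θ), with λ_C = h/(m_e·c) ≈ 2.42631024 pm:
cos θ = 1 - Δλ/λ_C
cos θ = 1 - 3.2162/2.42631024
cos θ = -0.325552

θ = arccos(-0.325552)
θ = 109.00°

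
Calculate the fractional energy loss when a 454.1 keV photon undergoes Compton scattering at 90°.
0.4705 (or 47.05%)

Calculate initial and final photon energies:

Initial: E₀ = 454.1 keV → λ₀ = 2.7303 pm
Compton shift: Δλ = 2.4263 pm
Final wavelength: λ' = 5.1566 pm
Final energy: E' = 240.4361 keV

Fractional energy loss:
(E₀ - E')/E₀ = (454.1000 - 240.4361)/454.1000
= 213.6639/454.1000
= 0.4705
= 47.05%

(Intermediate values are shown rounded; full precision is carried through to the final answer.)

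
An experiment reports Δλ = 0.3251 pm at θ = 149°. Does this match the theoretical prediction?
No, inconsistent

Calculate the expected shift for θ = 149°:

Δλ_expected = λ_C(1 - cos(149°))
Δλ_expected = 2.4263 × (1 - cos(149°))
Δλ_expected = 2.4263 × 1.8572
Δλ_expected = 4.5061 pm

Given shift: 0.3251 pm
Expected shift: 4.5061 pm
Difference: 4.1810 pm

The values do not match. The given shift corresponds to θ ≈ 30.0°, not 149°.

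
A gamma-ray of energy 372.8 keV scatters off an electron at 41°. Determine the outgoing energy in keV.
316.2131 keV

First convert energy to wavelength:
λ = hc/E, with hc ≈ 1239.842 keV·pm (i.e. 1239.842 eV·nm)

For E = 372.8 keV = 372800 eV:
λ = 1239.842 keV·pm / 372.8 keV
λ = 3.3258 pm

Calculate the Compton shift:
Δλ = λ_C(1 - cos(41°)) = 2.4263 × 0.2453
Δλ = 0.5952 pm

Final wavelength:
λ' = 3.3258 + 0.5952 = 3.9209 pm

Final energy:
E' = hc/λ' = 1239.842 / 3.9209 = 316.2131 keV

(Intermediate values are shown rounded; full precision is carried through to the final answer.)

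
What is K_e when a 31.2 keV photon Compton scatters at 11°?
0.0350 keV

By energy conservation: K_e = E_initial - E_final

First find the scattered photon energy:
Initial wavelength: λ = hc/E = 39.7385 pm
Compton shift: Δλ = λ_C(1 - cos(11°)) = 0.0446 pm
Final wavelength: λ' = 39.7385 + 0.0446 = 39.7831 pm
Final photon energy: E' = hc/λ' = 31.1650 keV

Electron kinetic energy:
K_e = E - E' = 31.2000 - 31.1650 = 0.0350 keV

(Intermediate values are shown rounded; full precision is carried through to the final answer.)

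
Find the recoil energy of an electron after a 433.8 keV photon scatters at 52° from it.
106.7184 keV

By energy conservation: K_e = E_initial - E_final

First find the scattered photon energy:
Initial wavelength: λ = hc/E = 2.8581 pm
Compton shift: Δλ = λ_C(1 - cos(52°)) = 0.9325 pm
Final wavelength: λ' = 2.8581 + 0.9325 = 3.7906 pm
Final photon energy: E' = hc/λ' = 327.0816 keV

Electron kinetic energy:
K_e = E - E' = 433.8000 - 327.0816 = 106.7184 keV

(Intermediate values are shown rounded; full precision is carried through to the final answer.)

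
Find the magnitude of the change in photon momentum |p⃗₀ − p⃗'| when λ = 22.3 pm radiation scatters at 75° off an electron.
3.4871e-23 kg·m/s

Photon momentum magnitude is p = h/λ.

Initial momentum:
p₀ = h/λ = 6.6261e-34/2.2300e-11 = 2.9713e-23 kg·m/s

After scattering:
λ' = λ + Δλ = 22.3 + 1.7983 = 24.0983 pm
p' = h/λ' = 6.6261e-34/2.4098e-11 = 2.7496e-23 kg·m/s

Momentum is a vector; the scattered photon's direction makes angle θ = 75° with the incident direction. The magnitude of the vector change Δp⃗ = p⃗₀ − p⃗' is found from the law of cosines:
|Δp⃗|² = p₀² + p'² − 2p₀p'cos θ
|Δp⃗|² = (2.9713e-23)² + (2.7496e-23)² − 2·2.9713e-23·2.7496e-23·cos(75°)
|Δp⃗| = 3.4871e-23 kg·m/s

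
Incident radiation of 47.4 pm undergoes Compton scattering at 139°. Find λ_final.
51.6575 pm

Using the Compton scattering formula:
λ' = λ + Δλ = λ + λ_C(1 - cos θ)

Given:
- Initial wavelength λ = 47.4 pm
- Scattering angle θ = 139°
- Compton wavelength λ_C ≈ 2.4263 pm

Calculate the shift:
Δλ = 2.4263 × (1 - cos(139°))
Δλ = 2.4263 × 1.7547
Δλ = 4.2575 pm

Final wavelength:
λ' = 47.4 + 4.2575 = 51.6575 pm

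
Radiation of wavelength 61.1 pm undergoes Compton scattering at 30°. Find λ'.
61.4251 pm

Using the Compton formula: λ' = λ + λ_C(1 − cos θ)

For θ = 30°, cos θ = √3/2 (exact) ≈ 0.8660, so:
1 − cos 30° = 1 − (√3/2) ≈ 0.1340

Δλ = λ_C × 0.1340 = 2.4263 × 0.1340 = 0.3251 pm

λ' = 61.1 + 0.3251 = 61.4251 pm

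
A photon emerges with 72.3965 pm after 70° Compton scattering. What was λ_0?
70.8000 pm

From λ' = λ + Δλ, we have λ = λ' - Δλ

First calculate the Compton shift:
Δλ = λ_C(1 - cos θ)
Δλ = 2.4263 × (1 - cos(70°))
Δλ = 2.4263 × 0.6580
Δλ = 1.5965 pm

Initial wavelength:
λ = λ' - Δλ
λ = 72.3965 - 1.5965
λ = 70.8000 pm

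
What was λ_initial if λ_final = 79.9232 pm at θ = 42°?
79.3000 pm

From λ' = λ + Δλ, we have λ = λ' - Δλ

First calculate the Compton shift:
Δλ = λ_C(1 - cos θ)
Δλ = 2.4263 × (1 - cos(42°))
Δλ = 2.4263 × 0.2569
Δλ = 0.6232 pm

Initial wavelength:
λ = λ' - Δλ
λ = 79.9232 - 0.6232
λ = 79.3000 pm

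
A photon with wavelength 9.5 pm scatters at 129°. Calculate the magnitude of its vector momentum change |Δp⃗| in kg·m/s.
1.0777e-22 kg·m/s

Photon momentum magnitude is p = h/λ.

Initial momentum:
p₀ = h/λ = 6.6261e-34/9.5000e-12 = 6.9748e-23 kg·m/s

After scattering:
λ' = λ + Δλ = 9.5 + 3.9532 = 13.4532 pm
p' = h/λ' = 6.6261e-34/1.3453e-11 = 4.9253e-23 kg·m/s

Momentum is a vector; the scattered photon's direction makes angle θ = 129° with the incident direction. The magnitude of the vector change Δp⃗ = p⃗₀ − p⃗' is found from the law of cosines:
|Δp⃗|² = p₀² + p'² − 2p₀p'cos θ
|Δp⃗|² = (6.9748e-23)² + (4.9253e-23)² − 2·6.9748e-23·4.9253e-23·cos(129°)
|Δp⃗| = 1.0777e-22 kg·m/s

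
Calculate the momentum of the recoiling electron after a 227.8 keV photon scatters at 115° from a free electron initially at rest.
1.6744e-22 kg·m/s

The electron is initially at rest, so by conservation of momentum:
p⃗_e = p⃗₀ − p⃗'  (incident photon momentum minus scattered photon momentum)

Photon momentum magnitudes (p = h/λ = E/c):
λ₀ = hc/E₀ = 5.4427 pm → p₀ = h/λ₀ = 1.2174e-22 kg·m/s
Δλ = λ_C(1 − cos 115°) = 3.4517 pm
λ' = 8.8944 pm → p' = h/λ' = 7.4497e-23 kg·m/s

The scattered photon makes angle θ = 115° with the incident direction, so by the law of cosines:
|p⃗_e|² = p₀² + p'² − 2p₀p'cos θ
|p⃗_e|² = (1.2174e-22)² + (7.4497e-23)² − 2·1.2174e-22·7.4497e-23·cos(115°)
|p⃗_e| = 1.6744e-22 kg·m/s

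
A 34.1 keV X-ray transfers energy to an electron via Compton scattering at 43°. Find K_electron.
0.6006 keV

By energy conservation: K_e = E_initial - E_final

First find the scattered photon energy:
Initial wavelength: λ = hc/E = 36.3590 pm
Compton shift: Δλ = λ_C(1 - cos(43°)) = 0.6518 pm
Final wavelength: λ' = 36.3590 + 0.6518 = 37.0108 pm
Final photon energy: E' = hc/λ' = 33.4994 keV

Electron kinetic energy:
K_e = E - E' = 34.1000 - 33.4994 = 0.6006 keV

(Intermediate values are shown rounded; full precision is carried through to the final answer.)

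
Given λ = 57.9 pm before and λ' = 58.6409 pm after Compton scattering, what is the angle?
46.00°

First find the wavelength shift:
Δλ = λ' - λ = 58.6409 - 57.9 = 0.7409 pm

Using Δλ = λ_C(1 - cos θ), with λ_C = h/(m_e·c) ≈ 2.42631024 pm:
cos θ = 1 - Δλ/λ_C
cos θ = 1 - 0.7409/2.42631024
cos θ = 0.694639

θ = arccos(0.694639)
θ = 46.00°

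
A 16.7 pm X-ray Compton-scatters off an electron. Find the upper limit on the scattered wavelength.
21.5526 pm (at θ = 180°)

The Compton shift is Δλ = λ_C(1 − cos θ).

Since cos θ ranges from −1 to 1, the factor (1 − cos θ) ranges from 0 to 2; the maximum shift occurs at θ = 180° (backscattering):
Δλ_max = 2λ_C = 2 × 2.4263 pm = 4.8526 pm

Maximum scattered wavelength:
λ'_max = λ₀ + Δλ_max = 16.7 + 4.8526 = 21.5526 pm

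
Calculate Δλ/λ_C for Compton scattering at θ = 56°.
0.4408 λ_C

The Compton shift formula is:
Δλ = λ_C(1 - cos θ)

Dividing both sides by λ_C:
Δλ/λ_C = 1 - cos θ

For θ = 56°:
Δλ/λ_C = 1 - cos(56°)
Δλ/λ_C = 1 - 0.5592
Δλ/λ_C = 0.4408

This means the shift is 0.4408 × λ_C = 1.0695 pm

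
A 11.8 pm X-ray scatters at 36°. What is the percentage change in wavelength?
3.9270%

Calculate the Compton shift:
Δλ = λ_C(1 - cos(36°))
Δλ = 2.4263 × (1 - cos(36°))
Δλ = 2.4263 × 0.1910
Δλ = 0.4634 pm

Percentage change:
(Δλ/λ₀) × 100 = (0.4634/11.8) × 100
= 3.9270%

(Intermediate values are shown rounded; full precision is carried through to the final answer.)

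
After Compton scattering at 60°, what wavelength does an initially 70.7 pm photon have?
71.9132 pm

Using the Compton formula: λ' = λ + λ_C(1 − cos θ)

For θ = 60°, cos θ = 1/2 (exact) = 0.5000, so:
1 − cos 60° = 1 − (1/2) = 0.5000

Δλ = λ_C × 0.5000 = 2.4263 × 0.5000 = 1.2132 pm

λ' = 70.7 + 1.2132 = 71.9132 pm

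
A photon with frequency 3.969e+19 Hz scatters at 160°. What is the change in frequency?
1.524e+19 Hz (decrease)

Convert frequency to wavelength (c = 299792458 m/s):
λ₀ = c/f₀ = 299792458/3.969e+19 = 7.5533499e-12 m = 7.5533 pm

Calculate Compton shift:
Δλ = λ_C(1 - cos(160°)) = 4.7063 pm

Final wavelength:
λ' = λ₀ + Δλ = 7.5533 + 4.7063 = 12.2596 pm

Final frequency:
f' = c/λ' = 299792458/1.2259646e-11 = 2.4453598e+19 Hz

Frequency shift (decrease):
Δf = f₀ - f' = 3.969e+19 - 2.4453598e+19 = 1.524e+19 Hz

(Intermediate values are shown rounded; full precision is carried through to the final answer.)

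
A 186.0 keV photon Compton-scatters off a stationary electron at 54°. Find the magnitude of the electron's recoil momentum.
8.5157e-23 kg·m/s

The electron is initially at rest, so by conservation of momentum:
p⃗_e = p⃗₀ − p⃗'  (incident photon momentum minus scattered photon momentum)

Photon momentum magnitudes (p = h/λ = E/c):
λ₀ = hc/E₀ = 6.6658 pm → p₀ = h/λ₀ = 9.9404e-23 kg·m/s
Δλ = λ_C(1 − cos 54°) = 1.0002 pm
λ' = 7.6660 pm → p' = h/λ' = 8.6435e-23 kg·m/s

The scattered photon makes angle θ = 54° with the incident direction, so by the law of cosines:
|p⃗_e|² = p₀² + p'² − 2p₀p'cos θ
|p⃗_e|² = (9.9404e-23)² + (8.6435e-23)² − 2·9.9404e-23·8.6435e-23·cos(54°)
|p⃗_e| = 8.5157e-23 kg·m/s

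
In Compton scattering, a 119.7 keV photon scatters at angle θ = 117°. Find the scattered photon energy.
89.2888 keV

First convert energy to wavelength:
λ = hc/E, with hc ≈ 1239.842 keV·pm (i.e. 1239.842 eV·nm)

For E = 119.7 keV = 119700 eV:
λ = 1239.842 keV·pm / 119.7 keV
λ = 10.3579 pm

Calculate the Compton shift:
Δλ = λ_C(1 - cos(117°)) = 2.4263 × 1.4540
Δλ = 3.5278 pm

Final wavelength:
λ' = 10.3579 + 3.5278 = 13.8857 pm

Final energy:
E' = hc/λ' = 1239.842 / 13.8857 = 89.2888 keV

(Intermediate values are shown rounded; full precision is carried through to the final answer.)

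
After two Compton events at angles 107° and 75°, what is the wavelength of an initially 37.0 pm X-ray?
41.9340 pm

Apply Compton shift twice:

First scattering at θ₁ = 107°:
Δλ₁ = λ_C(1 - cos(107°))
Δλ₁ = 2.4263 × 1.2924
Δλ₁ = 3.1357 pm

After first scattering:
λ₁ = 37.0 + 3.1357 = 40.1357 pm

Second scattering at θ₂ = 75°:
Δλ₂ = λ_C(1 - cos(75°))
Δλ₂ = 2.4263 × 0.7412
Δλ₂ = 1.7983 pm

Final wavelength:
λ₂ = 40.1357 + 1.7983 = 41.9340 pm

Total shift: Δλ_total = 3.1357 + 1.7983 = 4.9340 pm

(Intermediate values are shown rounded; full precision is carried through to the final answer.)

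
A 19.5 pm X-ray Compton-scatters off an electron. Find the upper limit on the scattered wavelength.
24.3526 pm (at θ = 180°)

The Compton shift is Δλ = λ_C(1 − cos θ).

Since cos θ ranges from −1 to 1, the factor (1 − cos θ) ranges from 0 to 2; the maximum shift occurs at θ = 180° (backscattering):
Δλ_max = 2λ_C = 2 × 2.4263 pm = 4.8526 pm

Maximum scattered wavelength:
λ'_max = λ₀ + Δλ_max = 19.5 + 4.8526 = 24.3526 pm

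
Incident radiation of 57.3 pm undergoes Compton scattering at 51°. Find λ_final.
58.1994 pm

Using the Compton scattering formula:
λ' = λ + Δλ = λ + λ_C(1 - cos θ)

Given:
- Initial wavelength λ = 57.3 pm
- Scattering angle θ = 51°
- Compton wavelength λ_C ≈ 2.4263 pm

Calculate the shift:
Δλ = 2.4263 × (1 - cos(51°))
Δλ = 2.4263 × 0.3707
Δλ = 0.8994 pm

Final wavelength:
λ' = 57.3 + 0.8994 = 58.1994 pm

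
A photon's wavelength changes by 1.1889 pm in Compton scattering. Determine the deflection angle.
59.34°

From the Compton formula Δλ = λ_C(1 - cos θ), we can solve for θ:

cos θ = 1 - Δλ/λ_C

Given:
- Δλ = 1.1889 pm
- λ_C = h/(m_e·c) ≈ 2.42631024 pm

cos θ = 1 - 1.1889/2.42631024
cos θ = 1 - 0.490003
cos θ = 0.509997

θ = arccos(0.509997)
θ = 59.34°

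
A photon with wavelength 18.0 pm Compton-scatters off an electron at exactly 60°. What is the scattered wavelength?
19.2132 pm

Using the Compton formula: λ' = λ + λ_C(1 − cos θ)

For θ = 60°, cos θ = 1/2 (exact) = 0.5000, so:
1 − cos 60° = 1 − (1/2) = 0.5000

Δλ = λ_C × 0.5000 = 2.4263 × 0.5000 = 1.2132 pm

λ' = 18.0 + 1.2132 = 19.2132 pm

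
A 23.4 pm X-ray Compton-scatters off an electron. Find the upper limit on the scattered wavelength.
28.2526 pm (at θ = 180°)

The Compton shift is Δλ = λ_C(1 − cos θ).

Since cos θ ranges from −1 to 1, the factor (1 − cos θ) ranges from 0 to 2; the maximum shift occurs at θ = 180° (backscattering):
Δλ_max = 2λ_C = 2 × 2.4263 pm = 4.8526 pm

Maximum scattered wavelength:
λ'_max = λ₀ + Δλ_max = 23.4 + 4.8526 = 28.2526 pm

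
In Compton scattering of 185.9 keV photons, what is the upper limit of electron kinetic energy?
78.2937 keV

Maximum energy transfer occurs at θ = 180° (backscattering).

Initial photon: E₀ = 185.9 keV → λ₀ = 6.6694 pm

Maximum Compton shift (at 180°):
Δλ_max = 2λ_C = 2 × 2.4263 = 4.8526 pm

Final wavelength:
λ' = 6.6694 + 4.8526 = 11.5220 pm

Minimum photon energy (maximum energy to electron):
E'_min = hc/λ' = 107.6063 keV

Maximum electron kinetic energy:
K_max = E₀ - E'_min = 185.9000 - 107.6063 = 78.2937 keV

(Intermediate values are shown rounded; full precision is carried through to the final answer.)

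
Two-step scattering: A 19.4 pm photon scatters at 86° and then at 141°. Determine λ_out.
25.9690 pm

Apply Compton shift twice:

First scattering at θ₁ = 86°:
Δλ₁ = λ_C(1 - cos(86°))
Δλ₁ = 2.4263 × 0.9302
Δλ₁ = 2.2571 pm

After first scattering:
λ₁ = 19.4 + 2.2571 = 21.6571 pm

Second scattering at θ₂ = 141°:
Δλ₂ = λ_C(1 - cos(141°))
Δλ₂ = 2.4263 × 1.7771
Δλ₂ = 4.3119 pm

Final wavelength:
λ₂ = 21.6571 + 4.3119 = 25.9690 pm

Total shift: Δλ_total = 2.2571 + 4.3119 = 6.5690 pm

(Intermediate values are shown rounded; full precision is carried through to the final answer.)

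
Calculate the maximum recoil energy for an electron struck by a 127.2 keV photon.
42.2782 keV

Maximum energy transfer occurs at θ = 180° (backscattering).

Initial photon: E₀ = 127.2 keV → λ₀ = 9.7472 pm

Maximum Compton shift (at 180°):
Δλ_max = 2λ_C = 2 × 2.4263 = 4.8526 pm

Final wavelength:
λ' = 9.7472 + 4.8526 = 14.5998 pm

Minimum photon energy (maximum energy to electron):
E'_min = hc/λ' = 84.9218 keV

Maximum electron kinetic energy:
K_max = E₀ - E'_min = 127.2000 - 84.9218 = 42.2782 keV

(Intermediate values are shown rounded; full precision is carried through to the final answer.)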